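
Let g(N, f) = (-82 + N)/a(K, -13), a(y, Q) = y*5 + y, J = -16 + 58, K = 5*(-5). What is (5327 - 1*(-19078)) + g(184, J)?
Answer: 610108/25 ≈ 24404.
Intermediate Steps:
K = -25
J = 42
a(y, Q) = 6*y (a(y, Q) = 5*y + y = 6*y)
g(N, f) = 41/75 - N/150 (g(N, f) = (-82 + N)/((6*(-25))) = (-82 + N)/(-150) = (-82 + N)*(-1/150) = 41/75 - N/150)
(5327 - 1*(-19078)) + g(184, J) = (5327 - 1*(-19078)) + (41/75 - 1/150*184) = (5327 + 19078) + (41/75 - 92/75) = 24405 - 17/25 = 610108/25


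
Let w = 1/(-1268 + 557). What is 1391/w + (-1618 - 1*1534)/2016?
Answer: -124614323/126 ≈ -9.8900e+5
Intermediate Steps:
w = -1/711 (w = 1/(-711) = -1/711 ≈ -0.0014065)
1391/w + (-1618 - 1*1534)/2016 = 1391/(-1/711) + (-1618 - 1*1534)/2016 = 1391*(-711) + (-1618 - 1534)*(1/2016) = -989001 - 3152*1/2016 = -989001 - 197/126 = -124614323/126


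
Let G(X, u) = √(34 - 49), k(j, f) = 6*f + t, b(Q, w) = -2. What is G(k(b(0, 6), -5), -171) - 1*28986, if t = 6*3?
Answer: -28986 + I*√15 ≈ -28986.0 + 3.873*I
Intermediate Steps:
t = 18
k(j, f) = 18 + 6*f (k(j, f) = 6*f + 18 = 18 + 6*f)
G(X, u) = I*√15 (G(X, u) = √(-15) = I*√15)
G(k(b(0, 6), -5), -171) - 1*28986 = I*√15 - 1*28986 = I*√15 - 28986 = -28986 + I*√15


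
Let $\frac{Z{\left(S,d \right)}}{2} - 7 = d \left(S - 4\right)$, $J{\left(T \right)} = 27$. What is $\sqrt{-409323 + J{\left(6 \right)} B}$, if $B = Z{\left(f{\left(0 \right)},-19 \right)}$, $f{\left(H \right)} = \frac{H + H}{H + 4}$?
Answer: $i \sqrt{404841} \approx 636.27 i$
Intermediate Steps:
$f{\left(H \right)} = \frac{2 H}{4 + H}$
$Z{\left(S,d \right)} = 14 + 2 d \left(-4 + S\right)$ ($Z{\left(S,d \right)} = 14 + 2 d \left(S - 4\right) = 14 + 2 d \left(-4 + S\right)$)
$B = 166$ ($B = 14 - -152 + 2 \cdot 2 \cdot 0 \frac{1}{4 + 0} \left(-19\right) = 14 + 152 + 2 \cdot 2 \cdot 0 \cdot \frac{1}{4} \left(-19\right) = 14 + 152 + 2 \cdot 0 \left(-19\right) = 14 + 152 + 0 = 166$)
$\sqrt{-409323 + J{\left(6 \right)} B} = \sqrt{-409323 + 27 \cdot 166} = \sqrt{-409323 + 4482} = \sqrt{-404841} = i \sqrt{404841}$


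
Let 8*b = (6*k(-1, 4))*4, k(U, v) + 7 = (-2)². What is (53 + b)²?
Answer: 1936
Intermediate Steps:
k(U, v) = -3 (k(U, v) = -7 + (-2)² = -7 + 4 = -3)
b = -9 (b = ((6*(-3))*4)/8 = (-18*4)/8 = (⅛)*(-72) = -9)
(53 + b)² = (53 - 9)² = 44² = 1936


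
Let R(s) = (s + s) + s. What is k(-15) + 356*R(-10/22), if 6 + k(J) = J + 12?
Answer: -5439/11 ≈ -494.45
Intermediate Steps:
k(J) = 6 + J (k(J) = -6 + (J + 12) = -6 + (12 + J) = 6 + J)
R(s) = 3*s (R(s) = 2*s + s = 3*s)
k(-15) + 356*R(-10/22) = (6 - 15) + 356*(3*(-10/22)) = -9 + 356*(3*(-10*1/22)) = -9 + 356*(3*(-5/11)) = -9 + 356*(-15/11) = -9 - 5340/11 = -5439/11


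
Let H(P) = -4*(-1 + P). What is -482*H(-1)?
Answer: -3856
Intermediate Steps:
H(P) = 4 - 4*P
-482*H(-1) = -482*(4 - 4*(-1)) = -482*(4 + 4) = -482*8 = -3856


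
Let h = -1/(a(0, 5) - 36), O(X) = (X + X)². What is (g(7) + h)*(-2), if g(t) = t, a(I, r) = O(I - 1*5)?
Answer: -447/32 ≈ -13.969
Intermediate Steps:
O(X) = 4*X² (O(X) = (2*X)² = 4*X²)
a(I, r) = 4*(-5 + I)² (a(I, r) = 4*(I - 1*5)² = 4*(I - 5)² = 4*(-5 + I)²)
h = -1/64 (h = -1/(4*(-5 + 0)² - 36) = -1/(4*(-5)² - 36) = -1/(4*25 - 36) = -1/(100 - 36) = -1/64 ≈ -0.015625)
(g(7) + h)*(-2) = (7 - 1/64)*(-2) = (447/64)*(-2) = -447/32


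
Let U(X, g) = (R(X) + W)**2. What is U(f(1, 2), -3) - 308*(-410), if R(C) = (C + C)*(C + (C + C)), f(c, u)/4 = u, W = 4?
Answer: 276824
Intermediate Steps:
f(c, u) = 4*u
R(C) = 6*C**2 (R(C) = (2*C)*(C + 2*C) = (2*C)*(3*C) = 6*C**2)
U(X, g) = (4 + 6*X**2)**2 (U(X, g) = (6*X**2 + 4)**2 = (4 + 6*X**2)**2)
U(f(1, 2), -3) - 308*(-410) = 4*(2 + 3*(4*2)**2)**2 - 308*(-410) = 4*(2 + 3*8**2)**2 + 126280 = 4*(2 + 3*64)**2 + 126280 = 4*(2 + 192)**2 + 126280 = 4*194**2 + 126280 = 4*37636 + 126280 = 150544 + 126280 = 276824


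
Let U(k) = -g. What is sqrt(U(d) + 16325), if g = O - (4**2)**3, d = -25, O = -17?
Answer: sqrt(20438) ≈ 142.96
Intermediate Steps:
g = -4113 (g = -17 - (4**2)**3 = -17 - 1*16**3 = -17 - 1*4096 = -17 - 4096 = -4113)
U(k) = 4113 (U(k) = -1*(-4113) = 4113)
sqrt(U(d) + 16325) = sqrt(4113 + 16325) = sqrt(20438)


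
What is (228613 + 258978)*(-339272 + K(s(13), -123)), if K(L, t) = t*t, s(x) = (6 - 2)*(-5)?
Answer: -158049209513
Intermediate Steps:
s(x) = -20 (s(x) = 4*(-5) = -20)
K(L, t) = t**2
(228613 + 258978)*(-339272 + K(s(13), -123)) = (228613 + 258978)*(-339272 + (-123)**2) = 487591*(-339272 + 15129) = 487591*(-324143) = -158049209513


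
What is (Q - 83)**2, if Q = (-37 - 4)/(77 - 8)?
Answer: 33269824/4761 ≈ 6988.0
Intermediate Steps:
Q = -41/69 ≈ -0.59420
(Q - 83)**2 = (-41/69 - 83)**2 = (-5768/69)**2 = 33269824/4761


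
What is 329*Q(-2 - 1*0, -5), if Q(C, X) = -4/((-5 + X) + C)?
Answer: 329/3 ≈ 109.67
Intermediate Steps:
Q(C, X) = -4/(-5 + C + X)
329*Q(-2 - 1*0, -5) = 329*(-4/(-5 + (-2 - 1*0) - 5)) = 329*(-4/(-5 + (-2 + 0) - 5)) = 329*(-4/(-5 - 2 - 5)) = 329*(-4/(-12)) = 329*(-4*(-1/12)) = 329*(⅓) = 329/3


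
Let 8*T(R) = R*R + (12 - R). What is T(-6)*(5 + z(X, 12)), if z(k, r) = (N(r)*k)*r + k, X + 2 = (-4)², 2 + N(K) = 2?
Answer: 513/4 ≈ 128.25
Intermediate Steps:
N(K) = 0 (N(K) = -2 + 2 = 0)
X = 14 (X = -2 + (-4)² = -2 + 16 = 14)
T(R) = 3/2 - R/8 + R²/8 (T(R) = (R*R + (12 - R))/8 = (R² + (12 - R))/8 = (12 + R² - R)/8 = 3/2 - R/8 + R²/8)
z(k, r) = k (z(k, r) = (0*k)*r + k = 0*r + k = 0 + k = k)
T(-6)*(5 + z(X, 12)) = (3/2 - ⅛*(-6) + (⅛)*(-6)²)*(5 + 14) = (3/2 + ¾ + (⅛)*36)*19 = (3/2 + ¾ + 9/2)*19 = (27/4)*19 = 513/4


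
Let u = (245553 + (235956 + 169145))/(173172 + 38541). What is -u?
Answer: -650654/211713 ≈ -3.0733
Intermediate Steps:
u = 650654/211713 (u = (245553 + 405101)/211713 = 650654*(1/211713) = 650654/211713 ≈ 3.0733)
-u = -1*650654/211713 = -650654/211713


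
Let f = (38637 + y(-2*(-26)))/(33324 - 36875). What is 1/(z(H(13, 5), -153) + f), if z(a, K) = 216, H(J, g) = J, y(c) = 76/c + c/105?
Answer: 4847115/994234664 ≈ 0.0048752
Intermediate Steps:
y(c) = 76/c + c/105 (y(c) = 76/c + c*(1/105) = 76/c + c/105)
f = -52742176/4847115 (f = (38637 + (76/((-2*(-26))) + (-2*(-26))/105))/(33324 - 36875) = (38637 + (76/52 + (1/105)*52))/(-3551) = (38637 + (76*(1/52) + 52/105))*(-1/3551) = (38637 + (19/13 + 52/105))*(-1/3551) = (38637 + 2671/1365)*(-1/3551) = (52742176/1365)*(-1/3551) = -52742176/4847115 ≈ -10.881)
1/(z(H(13, 5), -153) + f) = 1/(216 - 52742176/4847115) = 1/(994234664/4847115) = 4847115/994234664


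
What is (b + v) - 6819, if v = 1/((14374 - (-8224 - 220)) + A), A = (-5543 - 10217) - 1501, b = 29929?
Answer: 128422271/5557 ≈ 23110.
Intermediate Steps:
A = -17261 (A = -15760 - 1501 = -17261)
v = 1/5557 (v = 1/((14374 - (-8224 - 220)) - 17261) = 1/((14374 - 1*(-8444)) - 17261) = 1/((14374 + 8444) - 17261) = 1/(22818 - 17261) = 1/5557 ≈ 0.00017995)
(b + v) - 6819 = (29929 + 1/5557) - 6819 = 166315454/5557 - 6819 = 128422271/5557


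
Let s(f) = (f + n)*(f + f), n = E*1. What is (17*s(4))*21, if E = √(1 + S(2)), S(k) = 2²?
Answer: 11424 + 2856*√5 ≈ 17810.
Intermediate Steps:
S(k) = 4
E = √5 (E = √(1 + 4) = √5 ≈ 2.2361)
n = √5 (n = √5*1 = √5 ≈ 2.2361)
s(f) = 2*f*(f + √5) (s(f) = (f + √5)*(f + f) = (f + √5)*(2*f) = 2*f*(f + √5))
(17*s(4))*21 = (17*(2*4*(4 + √5)))*21 = (17*(32 + 8*√5))*21 = (544 + 136*√5)*21 = 11424 + 2856*√5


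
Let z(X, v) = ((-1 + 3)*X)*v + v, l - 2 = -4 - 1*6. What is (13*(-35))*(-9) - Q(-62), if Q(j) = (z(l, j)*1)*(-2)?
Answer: 5955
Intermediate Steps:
l = -8 (l = 2 + (-4 - 1*6) = 2 + (-4 - 6) = 2 - 10 = -8)
z(X, v) = v + 2*X*v (z(X, v) = (2*X)*v + v = 2*X*v + v = v + 2*X*v)
Q(j) = 30*j (Q(j) = ((j*(1 + 2*(-8)))*1)*(-2) = ((j*(1 - 16))*1)*(-2) = ((j*(-15))*1)*(-2) = (-15*j*1)*(-2) = -15*j*(-2) = 30*j)
(13*(-35))*(-9) - Q(-62) = (13*(-35))*(-9) - 30*(-62) = -455*(-9) - 1*(-1860) = 4095 + 1860 = 5955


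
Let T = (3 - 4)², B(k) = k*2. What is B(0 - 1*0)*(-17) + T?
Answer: 1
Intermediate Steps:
B(k) = 2*k
T = 1 (T = (-1)² = 1)
B(0 - 1*0)*(-17) + T = (2*(0 - 1*0))*(-17) + 1 = (2*(0 + 0))*(-17) + 1 = (2*0)*(-17) + 1 = 0*(-17) + 1 = 0 + 1 = 1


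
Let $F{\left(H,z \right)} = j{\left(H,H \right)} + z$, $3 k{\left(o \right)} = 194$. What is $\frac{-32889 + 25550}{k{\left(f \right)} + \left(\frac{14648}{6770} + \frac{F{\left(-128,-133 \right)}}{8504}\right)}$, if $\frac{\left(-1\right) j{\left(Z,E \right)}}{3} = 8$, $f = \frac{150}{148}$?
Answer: $- \frac{633782242680}{5769747313} \approx -109.85$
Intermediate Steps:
$f = \frac{75}{74}$ ($f = 150 \cdot \frac{1}{148} = \frac{75}{74} \approx 1.0135$)
$k{\left(o \right)} = \frac{194}{3}$ ($k{\left(o \right)} = \frac{1}{3} \cdot 194 = \frac{194}{3}$)
$j{\left(Z,E \right)} = -24$ ($j{\left(Z,E \right)} = \left(-3\right) 8 = -24$)
$F{\left(H,z \right)} = -24 + z$
$\frac{-32889 + 25550}{k{\left(f \right)} + \left(\frac{14648}{6770} + \frac{F{\left(-128,-133 \right)}}{8504}\right)} = \frac{-32889 + 25550}{\frac{194}{3} + \left(\frac{14648}{6770} + \frac{-24 - 133}{8504}\right)} = - \frac{7339}{\frac{194}{3} + \left(14648 \cdot \frac{1}{6770} - \frac{157}{8504}\right)} = - \frac{7339}{\frac{194}{3} + \left(\frac{7324}{3385} - \frac{157}{8504}\right)} = - \frac{7339}{\frac{194}{3} + \frac{61751851}{28786040}} = - \frac{7339}{\frac{5769747313}{86358120}} = \left(-7339\right) \frac{86358120}{5769747313} = - \frac{633782242680}{5769747313}$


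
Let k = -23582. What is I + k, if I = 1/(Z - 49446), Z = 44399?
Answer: -119018355/5047 ≈ -23582.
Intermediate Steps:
I = -1/5047 (I = 1/(44399 - 49446) = 1/(-5047) = -1/5047 ≈ -0.00019814)
I + k = -1/5047 - 23582 = -119018355/5047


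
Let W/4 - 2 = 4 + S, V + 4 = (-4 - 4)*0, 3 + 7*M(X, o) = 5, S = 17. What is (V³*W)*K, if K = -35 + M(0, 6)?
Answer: 1430784/7 ≈ 2.0440e+5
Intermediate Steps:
M(X, o) = 2/7 (M(X, o) = -3/7 + (⅐)*5 = -3/7 + 5/7 = 2/7)
V = -4 (V = -4 + (-4 - 4)*0 = -4 - 8*0 = -4 + 0 = -4)
K = -243/7 (K = -35 + 2/7 = -243/7 ≈ -34.714)
W = 92 (W = 8 + 4*(4 + 17) = 8 + 4*21 = 8 + 84 = 92)
(V³*W)*K = ((-4)³*92)*(-243/7) = -64*92*(-243/7) = -5888*(-243/7) = 1430784/7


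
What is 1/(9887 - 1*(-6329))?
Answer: 1/16216 ≈ 6.1668e-5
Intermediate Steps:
1/(9887 - 1*(-6329)) = 1/(9887 + 6329) = 1/16216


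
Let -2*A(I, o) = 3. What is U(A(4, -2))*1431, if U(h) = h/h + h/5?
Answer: 10017/10 ≈ 1001.7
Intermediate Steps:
A(I, o) = -3/2 (A(I, o) = -½*3 = -3/2)
U(h) = 1 + h/5 (U(h) = 1 + h*(⅕) = 1 + h/5)
U(A(4, -2))*1431 = (1 + (⅕)*(-3/2))*1431 = (1 - 3/10)*1431 = (7/10)*1431 = 10017/10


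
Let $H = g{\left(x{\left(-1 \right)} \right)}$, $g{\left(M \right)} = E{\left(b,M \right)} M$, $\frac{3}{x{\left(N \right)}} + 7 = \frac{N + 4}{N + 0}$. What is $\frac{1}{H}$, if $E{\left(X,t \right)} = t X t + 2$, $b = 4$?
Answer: $- \frac{250}{177} \approx -1.4124$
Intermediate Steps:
$x{\left(N \right)} = \frac{3}{-7 + \frac{4 + N}{N}}$ ($x{\left(N \right)} = \frac{3}{-7 + \frac{N + 4}{N + 0}} = \frac{3}{-7 + \frac{4 + N}{N}}$)
$E{\left(X,t \right)} = 2 + X t^{2}$ ($E{\left(X,t \right)} = X t t + 2 = X t^{2} + 2 = 2 + X t^{2}$)
$g{\left(M \right)} = M \left(2 + 4 M^{2}\right)$ ($g{\left(M \right)} = \left(2 + 4 M^{2}\right) M = M \left(2 + 4 M^{2}\right)$)
$H = - \frac{177}{250}$ ($H = 2 \left(\left(-3\right) \left(-1\right) \frac{1}{-4 + 6 \left(-1\right)}\right) + 4 \left(\left(-3\right) \left(-1\right) \frac{1}{-4 + 6 \left(-1\right)}\right)^{3} = 2 \left(\left(-3\right) \left(-1\right) \frac{1}{-4 - 6}\right) + 4 \left(\left(-3\right) \left(-1\right) \frac{1}{-4 - 6}\right)^{3} = 2 \left(\left(-3\right) \left(-1\right) \frac{1}{-10}\right) + 4 \left(\left(-3\right) \left(-1\right) \frac{1}{-10}\right)^{3} = 2 \left(\left(-3\right) \left(-1\right) \left(- \frac{1}{10}\right)\right) + 4 \left(\left(-3\right) \left(-1\right) \left(- \frac{1}{10}\right)\right)^{3} = 2 \left(- \frac{3}{10}\right) + 4 \left(- \frac{3}{10}\right)^{3} = - \frac{3}{5} + 4 \left(- \frac{27}{1000}\right) = - \frac{3}{5} - \frac{27}{250} = - \frac{177}{250} \approx -0.708$)
$\frac{1}{H} = \frac{1}{- \frac{177}{250}} = - \frac{250}{177}$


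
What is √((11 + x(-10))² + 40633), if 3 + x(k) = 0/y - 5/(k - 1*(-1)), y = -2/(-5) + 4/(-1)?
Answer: √3297202/9 ≈ 201.76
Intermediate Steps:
y = -18/5 (y = -2*(-⅕) + 4*(-1) = ⅖ - 4 = -18/5 ≈ -3.6000)
x(k) = -3 - 5/(1 + k) (x(k) = -3 + (0/(-18/5) - 5/(k - 1*(-1))) = -3 + (0*(-5/18) - 5/(k + 1)) = -3 + (0 - 5/(1 + k)) = -3 - 5/(1 + k))
√((11 + x(-10))² + 40633) = √((11 + (-8 - 3*(-10))/(1 - 10))² + 40633) = √((11 + (-8 + 30)/(-9))² + 40633) = √((11 - ⅑*22)² + 40633) = √((11 - 22/9)² + 40633) = √((77/9)² + 40633) = √(5929/81 + 40633) = √(3297202/81) = √3297202/9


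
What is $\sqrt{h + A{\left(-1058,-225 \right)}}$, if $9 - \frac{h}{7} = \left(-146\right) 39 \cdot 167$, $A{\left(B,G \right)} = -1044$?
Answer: $\sqrt{6655305} \approx 2579.8$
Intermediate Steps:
$h = 6656349$ ($h = 63 - 7 \left(-146\right) 39 \cdot 167 = 63 - 7 \left(\left(-5694\right) 167\right) = 63 - -6656286 = 63 + 6656286 = 6656349$)
$\sqrt{h + A{\left(-1058,-225 \right)}} = \sqrt{6656349 - 1044} = \sqrt{6655305}$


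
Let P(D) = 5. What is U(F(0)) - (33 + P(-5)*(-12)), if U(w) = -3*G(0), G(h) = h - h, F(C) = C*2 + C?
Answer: 27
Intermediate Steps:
F(C) = 3*C (F(C) = 2*C + C = 3*C)
G(h) = 0
U(w) = 0 (U(w) = -3*0 = 0)
U(F(0)) - (33 + P(-5)*(-12)) = 0 - (33 + 5*(-12)) = 0 - (33 - 60) = 0 - 1*(-27) = 0 + 27 = 27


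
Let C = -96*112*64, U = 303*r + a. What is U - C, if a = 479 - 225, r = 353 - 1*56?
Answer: 778373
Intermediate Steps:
r = 297 (r = 353 - 56 = 297)
a = 254
U = 90245 (U = 303*297 + 254 = 89991 + 254 = 90245)
C = -688128 (C = -10752*64 = -688128)
U - C = 90245 - 1*(-688128) = 90245 + 688128 = 778373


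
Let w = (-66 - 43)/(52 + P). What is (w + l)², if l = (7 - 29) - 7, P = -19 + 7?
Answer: 1610361/1600 ≈ 1006.5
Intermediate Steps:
P = -12
w = -109/40 (w = (-66 - 43)/(52 - 12) = -109/40 ≈ -2.7250)
l = -29 (l = -22 - 7 = -29)
(w + l)² = (-109/40 - 29)² = (-1269/40)² = 1610361/1600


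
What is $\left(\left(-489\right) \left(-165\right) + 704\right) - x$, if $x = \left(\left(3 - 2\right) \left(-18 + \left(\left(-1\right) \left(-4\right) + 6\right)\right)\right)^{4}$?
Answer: $77293$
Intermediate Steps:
$x = 4096$ ($x = \left(1 \left(-18 + \left(4 + 6\right)\right)\right)^{4} = \left(1 \left(-18 + 10\right)\right)^{4} = \left(1 \left(-8\right)\right)^{4} = \left(-8\right)^{4} = 4096$)
$\left(\left(-489\right) \left(-165\right) + 704\right) - x = \left(\left(-489\right) \left(-165\right) + 704\right) - 4096 = \left(80685 + 704\right) - 4096 = 81389 - 4096 = 77293$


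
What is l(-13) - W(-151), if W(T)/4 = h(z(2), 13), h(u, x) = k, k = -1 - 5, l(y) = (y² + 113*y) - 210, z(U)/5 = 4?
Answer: -1486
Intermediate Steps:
z(U) = 20 (z(U) = 5*4 = 20)
l(y) = -210 + y² + 113*y
k = -6
h(u, x) = -6
W(T) = -24 (W(T) = 4*(-6) = -24)
l(-13) - W(-151) = (-210 + (-13)² + 113*(-13)) - 1*(-24) = (-210 + 169 - 1469) + 24 = -1510 + 24 = -1486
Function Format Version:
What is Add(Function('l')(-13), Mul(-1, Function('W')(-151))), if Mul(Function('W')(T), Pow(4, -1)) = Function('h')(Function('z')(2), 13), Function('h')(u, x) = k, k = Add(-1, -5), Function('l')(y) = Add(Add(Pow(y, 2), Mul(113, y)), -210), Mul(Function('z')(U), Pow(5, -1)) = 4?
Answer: -1486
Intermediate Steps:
Function('z')(U) = 20 (Function('z')(U) = Mul(5, 4) = 20)
Function('l')(y) = Add(-210, Pow(y, 2), Mul(113, y))
k = -6
Function('h')(u, x) = -6
Function('W')(T) = -24 (Function('W')(T) = Mul(4, -6) = -24)
Add(Function('l')(-13), Mul(-1, Function('W')(-151))) = Add(Add(-210, Pow(-13, 2), Mul(113, -13)), Mul(-1, -24)) = Add(Add(-210, 169, -1469), 24) = Add(-1510, 24) = -1486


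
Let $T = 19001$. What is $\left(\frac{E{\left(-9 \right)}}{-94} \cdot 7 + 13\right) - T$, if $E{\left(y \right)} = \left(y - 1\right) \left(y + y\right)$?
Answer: $- \frac{893066}{47} \approx -19001.0$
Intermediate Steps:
$E{\left(y \right)} = 2 y \left(-1 + y\right)$ ($E{\left(y \right)} = \left(-1 + y\right) 2 y = 2 y \left(-1 + y\right)$)
$\left(\frac{E{\left(-9 \right)}}{-94} \cdot 7 + 13\right) - T = \left(\frac{2 \left(-9\right) \left(-1 - 9\right)}{-94} \cdot 7 + 13\right) - 19001 = \left(2 \left(-9\right) \left(-10\right) \left(- \frac{1}{94}\right) 7 + 13\right) - 19001 = \left(180 \left(- \frac{1}{94}\right) 7 + 13\right) - 19001 = \left(\left(- \frac{90}{47}\right) 7 + 13\right) - 19001 = \left(- \frac{630}{47} + 13\right) - 19001 = - \frac{19}{47} - 19001 = - \frac{893066}{47}$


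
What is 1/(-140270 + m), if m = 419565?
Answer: 1/279295 ≈ 3.5804e-6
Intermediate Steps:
1/(-140270 + m) = 1/(-140270 + 419565) = 1/279295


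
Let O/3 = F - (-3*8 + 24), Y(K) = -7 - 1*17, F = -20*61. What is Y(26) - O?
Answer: 3636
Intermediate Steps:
F = -1220
Y(K) = -24 (Y(K) = -7 - 17 = -24)
O = -3660 (O = 3*(-1220 - (-3*8 + 24)) = 3*(-1220 - (-24 + 24)) = 3*(-1220 - 1*0) = 3*(-1220 + 0) = 3*(-1220) = -3660)
Y(26) - O = -24 - 1*(-3660) = -24 + 3660 = 3636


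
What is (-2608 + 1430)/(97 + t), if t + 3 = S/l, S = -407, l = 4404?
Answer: -5187912/413569 ≈ -12.544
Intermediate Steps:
t = -13619/4404 (t = -3 - 407/4404 = -13619/4404 ≈ -3.0924)
(-2608 + 1430)/(97 + t) = (-2608 + 1430)/(97 - 13619/4404) = -1178/413569/4404 = -1178*4404/413569 = -5187912/413569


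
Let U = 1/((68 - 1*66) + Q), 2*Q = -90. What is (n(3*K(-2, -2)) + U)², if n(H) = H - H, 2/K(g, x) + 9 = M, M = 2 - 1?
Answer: 1/1849 ≈ 0.00054083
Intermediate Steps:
Q = -45 (Q = (½)*(-90) = -45)
M = 1
K(g, x) = -¼ (K(g, x) = 2/(-9 + 1) = 2/(-8) = 2*(-⅛) = -¼)
n(H) = 0
U = -1/43 (U = 1/((68 - 1*66) - 45) = 1/((68 - 66) - 45) = 1/(2 - 45) = 1/(-43) = -1/43 ≈ -0.023256)
(n(3*K(-2, -2)) + U)² = (0 - 1/43)² = (-1/43)² = 1/1849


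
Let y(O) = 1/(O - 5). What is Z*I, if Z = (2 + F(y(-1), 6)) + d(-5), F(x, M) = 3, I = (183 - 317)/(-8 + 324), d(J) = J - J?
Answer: -335/158 ≈ -2.1203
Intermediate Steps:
d(J) = 0
y(O) = 1/(-5 + O)
I = -67/158 (I = -134/316 = -134*1/316 = -67/158 ≈ -0.42405)
Z = 5 (Z = (2 + 3) + 0 = 5 + 0 = 5)
Z*I = 5*(-67/158) = -335/158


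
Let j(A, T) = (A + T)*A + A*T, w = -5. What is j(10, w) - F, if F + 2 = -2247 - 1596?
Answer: 3845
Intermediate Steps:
j(A, T) = A*T + A*(A + T) (j(A, T) = A*(A + T) + A*T = A*T + A*(A + T))
F = -3845 (F = -2 + (-2247 - 1596) = -2 - 3843 = -3845)
j(10, w) - F = 10*(10 + 2*(-5)) - 1*(-3845) = 10*(10 - 10) + 3845 = 10*0 + 3845 = 0 + 3845 = 3845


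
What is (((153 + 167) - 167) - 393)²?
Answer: 57600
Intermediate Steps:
(((153 + 167) - 167) - 393)² = ((320 - 167) - 393)² = (153 - 393)² = (-240)² = 57600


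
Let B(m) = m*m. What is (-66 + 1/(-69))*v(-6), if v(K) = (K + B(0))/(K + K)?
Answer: -4555/138 ≈ -33.007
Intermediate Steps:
B(m) = m**2
v(K) = 1/2 (v(K) = (K + 0**2)/(K + K) = (K + 0)/((2*K)) = K*(1/(2*K)) = 1/2)
(-66 + 1/(-69))*v(-6) = (-66 + 1/(-69))*(1/2) = (-66 - 1/69)*(1/2) = -4555/69*1/2 = -4555/138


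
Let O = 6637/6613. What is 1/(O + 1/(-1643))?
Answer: 10865159/10897978 ≈ 0.99699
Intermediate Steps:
O = 6637/6613 (O = 6637*(1/6613) = 6637/6613 ≈ 1.0036)
1/(O + 1/(-1643)) = 1/(6637/6613 + 1/(-1643)) = 1/(6637/6613 - 1/1643) = 1/(10897978/10865159) = 10865159/10897978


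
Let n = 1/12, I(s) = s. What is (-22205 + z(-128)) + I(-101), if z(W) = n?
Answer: -267671/12 ≈ -22306.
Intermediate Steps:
n = 1/12 ≈ 0.083333
z(W) = 1/12
(-22205 + z(-128)) + I(-101) = (-22205 + 1/12) - 101 = -266459/12 - 101 = -267671/12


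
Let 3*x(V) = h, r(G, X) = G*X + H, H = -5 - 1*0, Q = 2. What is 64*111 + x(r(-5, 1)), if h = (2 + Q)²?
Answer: 21328/3 ≈ 7109.3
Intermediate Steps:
H = -5 (H = -5 + 0 = -5)
r(G, X) = -5 + G*X (r(G, X) = G*X - 5 = -5 + G*X)
h = 16 (h = (2 + 2)² = 4² = 16)
x(V) = 16/3 (x(V) = (⅓)*16 = 16/3)
64*111 + x(r(-5, 1)) = 64*111 + 16/3 = 7104 + 16/3 = 21328/3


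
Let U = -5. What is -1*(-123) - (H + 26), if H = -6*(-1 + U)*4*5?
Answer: -623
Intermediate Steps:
H = 720 (H = -6*(-1 - 5)*4*5 = -(-36)*4*5 = -6*(-24)*5 = 144*5 = 720)
-1*(-123) - (H + 26) = -1*(-123) - (720 + 26) = 123 - 1*746 = 123 - 746 = -623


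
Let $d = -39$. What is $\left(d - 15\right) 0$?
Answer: $0$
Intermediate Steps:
$\left(d - 15\right) 0 = \left(-39 - 15\right) 0 = \left(-54\right) 0 = 0$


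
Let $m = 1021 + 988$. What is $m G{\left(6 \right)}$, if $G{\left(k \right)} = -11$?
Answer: $-22099$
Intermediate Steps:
$m = 2009$
$m G{\left(6 \right)} = 2009 \left(-11\right) = -22099$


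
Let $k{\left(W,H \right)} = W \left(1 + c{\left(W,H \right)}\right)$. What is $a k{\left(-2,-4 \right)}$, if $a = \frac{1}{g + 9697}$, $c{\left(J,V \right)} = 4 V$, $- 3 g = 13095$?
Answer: $\frac{15}{2666} \approx 0.0056264$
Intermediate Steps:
$g = -4365$ ($g = \left(- \frac{1}{3}\right) 13095 = -4365$)
$k{\left(W,H \right)} = W \left(1 + 4 H\right)$
$a = \frac{1}{5332}$ ($a = \frac{1}{-4365 + 9697} = \frac{1}{5332} \approx 0.00018755$)
$a k{\left(-2,-4 \right)} = \frac{\left(-2\right) \left(1 + 4 \left(-4\right)\right)}{5332} = \frac{\left(-2\right) \left(1 - 16\right)}{5332} = \frac{\left(-2\right) \left(-15\right)}{5332} = \frac{1}{5332} \cdot 30 = \frac{15}{2666}$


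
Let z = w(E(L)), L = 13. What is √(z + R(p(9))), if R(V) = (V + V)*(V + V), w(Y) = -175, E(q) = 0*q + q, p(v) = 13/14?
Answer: 3*I*√934/7 ≈ 13.098*I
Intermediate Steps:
p(v) = 13/14 (p(v) = 13*(1/14) = 13/14)
E(q) = q (E(q) = 0 + q = q)
R(V) = 4*V² (R(V) = (2*V)*(2*V) = 4*V²)
z = -175
√(z + R(p(9))) = √(-175 + 4*(13/14)²) = √(-175 + 4*(169/196)) = √(-175 + 169/49) = √(-8406/49) = 3*I*√934/7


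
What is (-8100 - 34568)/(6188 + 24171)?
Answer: -42668/30359 ≈ -1.4054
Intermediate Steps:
(-8100 - 34568)/(6188 + 24171) = -42668/30359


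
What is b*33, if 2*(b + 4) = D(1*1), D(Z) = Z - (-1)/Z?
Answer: -99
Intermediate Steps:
D(Z) = Z + 1/Z
b = -3 (b = -4 + (1*1 + 1/(1*1))/2 = -4 + (1 + 1/1)/2 = -4 + (1 + 1)/2 = -4 + (½)*2 = -4 + 1 = -3)
b*33 = -3*33 = -99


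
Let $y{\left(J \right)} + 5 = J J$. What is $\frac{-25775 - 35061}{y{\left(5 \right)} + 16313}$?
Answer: $- \frac{60836}{16333} \approx -3.7247$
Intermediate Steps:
$y{\left(J \right)} = -5 + J^{2}$ ($y{\left(J \right)} = -5 + J J = -5 + J^{2}$)
$\frac{-25775 - 35061}{y{\left(5 \right)} + 16313} = \frac{-25775 - 35061}{\left(-5 + 5^{2}\right) + 16313} = - \frac{60836}{\left(-5 + 25\right) + 16313} = - \frac{60836}{20 + 16313} = - \frac{60836}{16333}$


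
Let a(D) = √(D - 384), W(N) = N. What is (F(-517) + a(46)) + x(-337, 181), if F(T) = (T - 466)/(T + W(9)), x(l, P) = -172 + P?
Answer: 5555/508 + 13*I*√2 ≈ 10.935 + 18.385*I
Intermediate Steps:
a(D) = √(-384 + D)
F(T) = (-466 + T)/(9 + T) (F(T) = (T - 466)/(T + 9) = (-466 + T)/(9 + T))
(F(-517) + a(46)) + x(-337, 181) = ((-466 - 517)/(9 - 517) + √(-384 + 46)) + (-172 + 181) = (-983/(-508) + √(-338)) + 9 = (-1/508*(-983) + 13*I*√2) + 9 = (983/508 + 13*I*√2) + 9 = 5555/508 + 13*I*√2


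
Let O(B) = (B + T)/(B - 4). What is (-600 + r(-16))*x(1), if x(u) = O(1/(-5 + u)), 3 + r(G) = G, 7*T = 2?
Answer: 619/119 ≈ 5.2017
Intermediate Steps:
T = 2/7 (T = (⅐)*2 = 2/7 ≈ 0.28571)
r(G) = -3 + G
O(B) = (2/7 + B)/(-4 + B) (O(B) = (B + 2/7)/(B - 4) = (2/7 + B)/(-4 + B))
x(u) = (2/7 + 1/(-5 + u))/(-4 + 1/(-5 + u))
(-600 + r(-16))*x(1) = (-600 + (-3 - 16))*((3 - 2*1)/(7*(-21 + 4*1))) = (-600 - 19)*((3 - 2)/(7*(-21 + 4))) = -619/(7*(-17)) = -619*(-1)/(7*17) = -619*(-1/119) = 619/119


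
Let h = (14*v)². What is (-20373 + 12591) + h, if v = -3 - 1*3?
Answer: -726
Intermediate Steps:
v = -6 (v = -3 - 3 = -6)
h = 7056 (h = (14*(-6))² = (-84)² = 7056)
(-20373 + 12591) + h = (-20373 + 12591) + 7056 = -7782 + 7056 = -726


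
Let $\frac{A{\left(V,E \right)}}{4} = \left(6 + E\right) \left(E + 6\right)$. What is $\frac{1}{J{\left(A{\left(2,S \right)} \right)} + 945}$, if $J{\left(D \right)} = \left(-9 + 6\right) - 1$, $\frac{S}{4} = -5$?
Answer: $\frac{1}{941} \approx 0.0010627$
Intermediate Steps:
$S = -20$ ($S = 4 \left(-5\right) = -20$)
$A{\left(V,E \right)} = 4 \left(6 + E\right)^{2}$ ($A{\left(V,E \right)} = 4 \left(6 + E\right) \left(E + 6\right) = 4 \left(6 + E\right) \left(6 + E\right) = 4 \left(6 + E\right)^{2}$)
$J{\left(D \right)} = -4$ ($J{\left(D \right)} = -3 - 1 = -4$)
$\frac{1}{J{\left(A{\left(2,S \right)} \right)} + 945} = \frac{1}{-4 + 945} = \frac{1}{941}$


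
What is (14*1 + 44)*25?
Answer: 1450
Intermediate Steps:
(14*1 + 44)*25 = (14 + 44)*25 = 58*25 = 1450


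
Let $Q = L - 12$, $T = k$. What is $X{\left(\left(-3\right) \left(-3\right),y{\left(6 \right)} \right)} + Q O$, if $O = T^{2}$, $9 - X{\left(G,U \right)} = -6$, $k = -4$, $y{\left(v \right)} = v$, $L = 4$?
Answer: $-113$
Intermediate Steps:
$X{\left(G,U \right)} = 15$ ($X{\left(G,U \right)} = 9 - -6 = 9 + 6 = 15$)
$T = -4$
$Q = -8$ ($Q = 4 - 12 = -8$)
$O = 16$ ($O = \left(-4\right)^{2} = 16$)
$X{\left(\left(-3\right) \left(-3\right),y{\left(6 \right)} \right)} + Q O = 15 - 128 = -113$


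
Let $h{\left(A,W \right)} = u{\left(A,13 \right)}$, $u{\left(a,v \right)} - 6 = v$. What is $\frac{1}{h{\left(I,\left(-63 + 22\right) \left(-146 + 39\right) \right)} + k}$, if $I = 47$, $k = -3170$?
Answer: $- \frac{1}{3151} \approx -0.00031736$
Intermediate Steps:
$u{\left(a,v \right)} = 6 + v$
$h{\left(A,W \right)} = 19$ ($h{\left(A,W \right)} = 6 + 13 = 19$)
$\frac{1}{h{\left(I,\left(-63 + 22\right) \left(-146 + 39\right) \right)} + k} = \frac{1}{19 - 3170} = \frac{1}{-3151} = - \frac{1}{3151}$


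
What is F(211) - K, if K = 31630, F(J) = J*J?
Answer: 12891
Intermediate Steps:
F(J) = J**2
F(211) - K = 211**2 - 1*31630 = 44521 - 31630 = 12891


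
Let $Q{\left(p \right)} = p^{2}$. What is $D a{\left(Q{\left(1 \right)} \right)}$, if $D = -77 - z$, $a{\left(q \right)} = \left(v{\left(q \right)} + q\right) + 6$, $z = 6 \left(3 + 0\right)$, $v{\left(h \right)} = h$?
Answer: $-760$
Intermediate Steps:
$z = 18$ ($z = 6 \cdot 3 = 18$)
$a{\left(q \right)} = 6 + 2 q$ ($a{\left(q \right)} = \left(q + q\right) + 6 = 2 q + 6 = 6 + 2 q$)
$D = -95$ ($D = -77 - 18 = -95$)
$D a{\left(Q{\left(1 \right)} \right)} = - 95 \left(6 + 2 \cdot 1^{2}\right) = - 95 \left(6 + 2 \cdot 1\right) = - 95 \left(6 + 2\right) = \left(-95\right) 8 = -760$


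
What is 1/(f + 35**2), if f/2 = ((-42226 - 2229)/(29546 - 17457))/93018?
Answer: 562247301/688752899270 ≈ 0.00081633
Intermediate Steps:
f = -44455/562247301 (f = 2*(((-42226 - 2229)/(29546 - 17457))/93018) = 2*(-44455/12089*(1/93018)) = 2*(-44455*1/12089*(1/93018)) = 2*(-44455/12089*1/93018) = 2*(-44455/1124494602) = -44455/562247301 ≈ -7.9067e-5)
1/(f + 35**2) = 1/(-44455/562247301 + 35**2) = 1/(-44455/562247301 + 1225) = 1/(688752899270/562247301) = 562247301/688752899270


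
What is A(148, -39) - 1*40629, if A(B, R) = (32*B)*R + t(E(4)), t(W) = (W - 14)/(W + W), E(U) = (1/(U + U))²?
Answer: -451561/2 ≈ -2.2578e+5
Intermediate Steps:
E(U) = 1/(4*U²) (E(U) = (1/(2*U))² = 1/(4*U²))
t(W) = (-14 + W)/(2*W) (t(W) = (-14 + W)/((2*W)) = (-14 + W)*(1/(2*W)) = (-14 + W)/(2*W))
A(B, R) = -895/2 + 32*B*R (A(B, R) = (32*B)*R + (-14 + (¼)/4²)/(2*(((¼)/4²))) = 32*B*R + (-14 + (¼)*(1/16))/(2*(((¼)*(1/16)))) = 32*B*R + (-14 + 1/64)/(2*(1/64)) = 32*B*R + (½)*64*(-895/64) = 32*B*R - 895/2 = -895/2 + 32*B*R)
A(148, -39) - 1*40629 = (-895/2 + 32*148*(-39)) - 1*40629 = (-895/2 - 184704) - 40629 = -370303/2 - 40629 = -451561/2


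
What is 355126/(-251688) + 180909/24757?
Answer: 18370385005/3115519908 ≈ 5.8964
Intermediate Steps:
355126/(-251688) + 180909/24757 = 355126*(-1/251688) + 180909*(1/24757) = -177563/125844 + 180909/24757 = 18370385005/3115519908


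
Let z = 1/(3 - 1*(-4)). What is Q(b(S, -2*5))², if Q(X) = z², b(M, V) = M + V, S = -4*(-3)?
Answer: 1/2401 ≈ 0.00041649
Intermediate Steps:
z = ⅐ (z = 1/(3 + 4) = 1/7 = ⅐ ≈ 0.14286)
S = 12
Q(X) = 1/49 (Q(X) = (⅐)² = 1/49)
Q(b(S, -2*5))² = (1/49)² = 1/2401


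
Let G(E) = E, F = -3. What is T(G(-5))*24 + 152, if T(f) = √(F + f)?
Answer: 152 + 48*I*√2 ≈ 152.0 + 67.882*I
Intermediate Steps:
T(f) = √(-3 + f)
T(G(-5))*24 + 152 = √(-3 - 5)*24 + 152 = √(-8)*24 + 152 = (2*I*√2)*24 + 152 = 48*I*√2 + 152 = 152 + 48*I*√2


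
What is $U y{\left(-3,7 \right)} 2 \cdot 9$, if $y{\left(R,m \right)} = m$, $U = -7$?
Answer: $-882$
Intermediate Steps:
$U y{\left(-3,7 \right)} 2 \cdot 9 = \left(-7\right) 7 \cdot 2 \cdot 9 = \left(-49\right) 18 = -882$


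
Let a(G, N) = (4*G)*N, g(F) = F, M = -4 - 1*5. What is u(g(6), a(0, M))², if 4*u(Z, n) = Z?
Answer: 9/4 ≈ 2.2500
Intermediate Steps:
M = -9 (M = -4 - 5 = -9)
a(G, N) = 4*G*N
u(Z, n) = Z/4
u(g(6), a(0, M))² = ((¼)*6)² = (3/2)² = 9/4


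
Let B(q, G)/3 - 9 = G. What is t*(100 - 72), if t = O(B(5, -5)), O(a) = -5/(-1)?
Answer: 140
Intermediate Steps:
B(q, G) = 27 + 3*G
O(a) = 5 (O(a) = -5*(-1) = 5)
t = 5
t*(100 - 72) = 5*(100 - 72) = 5*28 = 140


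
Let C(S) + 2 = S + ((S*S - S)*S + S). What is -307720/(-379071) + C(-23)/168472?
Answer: 839487911/1140408027 ≈ 0.73613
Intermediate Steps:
C(S) = -2 + 2*S + S*(S² - S) (C(S) = -2 + (S + ((S*S - S)*S + S)) = -2 + (S + ((S² - S)*S + S)) = -2 + (S + (S*(S² - S) + S)) = -2 + (S + (S + S*(S² - S))) = -2 + (2*S + S*(S² - S)) = -2 + 2*S + S*(S² - S))
-307720/(-379071) + C(-23)/168472 = -307720/(-379071) + (-2 + (-23)³ - 1*(-23)² + 2*(-23))/168472 = -307720*(-1/379071) + (-2 - 12167 - 1*529 - 46)*(1/168472) = 43960/54153 + (-2 - 12167 - 529 - 46)*(1/168472) = 43960/54153 - 12744*1/168472 = 43960/54153 - 1593/21059 = 839487911/1140408027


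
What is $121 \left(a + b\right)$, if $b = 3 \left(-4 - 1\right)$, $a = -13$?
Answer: $-3388$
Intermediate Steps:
$b = -15$ ($b = 3 \left(-5\right) = -15$)
$121 \left(a + b\right) = 121 \left(-13 - 15\right) = 121 \left(-28\right) = -3388$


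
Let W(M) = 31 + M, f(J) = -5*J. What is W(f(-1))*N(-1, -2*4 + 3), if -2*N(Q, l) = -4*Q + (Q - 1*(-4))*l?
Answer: 198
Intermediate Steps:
N(Q, l) = 2*Q - l*(4 + Q)/2 (N(Q, l) = -(-4*Q + (Q - 1*(-4))*l)/2 = -(-4*Q + (Q + 4)*l)/2 = -(-4*Q + (4 + Q)*l)/2 = -(-4*Q + l*(4 + Q))/2 = 2*Q - l*(4 + Q)/2)
W(f(-1))*N(-1, -2*4 + 3) = (31 - 5*(-1))*(-2*(-2*4 + 3) + 2*(-1) - ½*(-1)*(-2*4 + 3)) = (31 + 5)*(-2*(-8 + 3) - 2 - ½*(-1)*(-8 + 3)) = 36*(-2*(-5) - 2 - ½*(-1)*(-5)) = 36*(10 - 2 - 5/2) = 36*(11/2) = 198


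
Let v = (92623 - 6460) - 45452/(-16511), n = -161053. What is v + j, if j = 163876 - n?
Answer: 617053224/1501 ≈ 4.1110e+5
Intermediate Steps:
v = 129334795/1501 (v = 86163 - 45452*(-1/16511) = 86163 + 4132/1501 = 129334795/1501 ≈ 86166.)
j = 324929 (j = 163876 - 1*(-161053) = 163876 + 161053 = 324929)
v + j = 129334795/1501 + 324929 = 617053224/1501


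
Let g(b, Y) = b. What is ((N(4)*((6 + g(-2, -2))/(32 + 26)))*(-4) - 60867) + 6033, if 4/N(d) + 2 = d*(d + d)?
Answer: -23852806/435 ≈ -54834.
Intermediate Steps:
N(d) = 4/(-2 + 2*d²) (N(d) = 4/(-2 + d*(d + d)) = 4/(-2 + d*(2*d)) = 4/(-2 + 2*d²))
((N(4)*((6 + g(-2, -2))/(32 + 26)))*(-4) - 60867) + 6033 = (((2/(-1 + 4²))*((6 - 2)/(32 + 26)))*(-4) - 60867) + 6033 = (((2/(-1 + 16))*(4/58))*(-4) - 60867) + 6033 = (((2/15)*(4*(1/58)))*(-4) - 60867) + 6033 = (((2*(1/15))*(2/29))*(-4) - 60867) + 6033 = (((2/15)*(2/29))*(-4) - 60867) + 6033 = ((4/435)*(-4) - 60867) + 6033 = (-16/435 - 60867) + 6033 = -26477161/435 + 6033 = -23852806/435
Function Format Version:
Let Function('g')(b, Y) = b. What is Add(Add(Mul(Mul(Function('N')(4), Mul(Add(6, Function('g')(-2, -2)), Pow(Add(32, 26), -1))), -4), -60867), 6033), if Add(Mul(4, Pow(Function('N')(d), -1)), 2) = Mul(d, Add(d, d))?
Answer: Rational(-23852806, 435) ≈ -54834.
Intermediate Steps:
Function('N')(d) = Mul(4, Pow(Add(-2, Mul(2, Pow(d, 2))), -1)) (Function('N')(d) = Mul(4, Pow(Add(-2, Mul(d, Add(d, d))), -1)) = Mul(4, Pow(Add(-2, Mul(d, Mul(2, d))), -1)) = Mul(4, Pow(Add(-2, Mul(2, Pow(d, 2))), -1)))
Add(Add(Mul(Mul(Function('N')(4), Mul(Add(6, Function('g')(-2, -2)), Pow(Add(32, 26), -1))), -4), -60867), 6033) = Add(Add(Mul(Mul(Mul(2, Pow(Add(-1, Pow(4, 2)), -1)), Mul(Add(6, -2), Pow(Add(32, 26), -1))), -4), -60867), 6033) = Add(Add(Mul(Mul(Mul(2, Pow(Add(-1, 16), -1)), Mul(4, Pow(58, -1))), -4), -60867), 6033) = Add(Add(Mul(Mul(Mul(2, Pow(15, -1)), Mul(4, Rational(1, 58))), -4), -60867), 6033) = Add(Add(Mul(Mul(Mul(2, Rational(1, 15)), Rational(2, 29)), -4), -60867), 6033) = Add(Add(Mul(Mul(Rational(2, 15), Rational(2, 29)), -4), -60867), 6033) = Add(Add(Mul(Rational(4, 435), -4), -60867), 6033) = Add(Add(Rational(-16, 435), -60867), 6033) = Add(Rational(-26477161, 435), 6033) = Rational(-23852806, 435)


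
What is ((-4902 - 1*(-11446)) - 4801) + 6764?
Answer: 8507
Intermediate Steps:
((-4902 - 1*(-11446)) - 4801) + 6764 = ((-4902 + 11446) - 4801) + 6764 = (6544 - 4801) + 6764 = 1743 + 6764 = 8507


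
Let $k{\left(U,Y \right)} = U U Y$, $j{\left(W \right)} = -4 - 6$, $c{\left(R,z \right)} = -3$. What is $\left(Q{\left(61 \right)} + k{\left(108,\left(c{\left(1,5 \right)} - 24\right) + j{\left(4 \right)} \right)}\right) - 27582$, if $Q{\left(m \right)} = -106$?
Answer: $-459256$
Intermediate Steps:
$j{\left(W \right)} = -10$ ($j{\left(W \right)} = -4 - 6 = -10$)
$k{\left(U,Y \right)} = Y U^{2}$ ($k{\left(U,Y \right)} = U^{2} Y = Y U^{2}$)
$\left(Q{\left(61 \right)} + k{\left(108,\left(c{\left(1,5 \right)} - 24\right) + j{\left(4 \right)} \right)}\right) - 27582 = \left(-106 + \left(\left(-3 - 24\right) - 10\right) 108^{2}\right) - 27582 = \left(-106 + \left(-27 - 10\right) 11664\right) - 27582 = \left(-106 - 431568\right) - 27582 = -431674 - 27582 = -459256$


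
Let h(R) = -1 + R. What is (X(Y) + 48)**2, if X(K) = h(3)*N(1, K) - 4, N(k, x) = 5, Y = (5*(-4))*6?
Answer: 2916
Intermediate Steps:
Y = -120 (Y = -20*6 = -120)
X(K) = 6 (X(K) = (-1 + 3)*5 - 4 = 2*5 - 4 = 10 - 4 = 6)
(X(Y) + 48)**2 = (6 + 48)**2 = 54**2 = 2916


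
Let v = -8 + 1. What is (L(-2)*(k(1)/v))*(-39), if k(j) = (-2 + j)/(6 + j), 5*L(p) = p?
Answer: 78/245 ≈ 0.31837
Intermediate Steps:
v = -7
L(p) = p/5
k(j) = (-2 + j)/(6 + j)
(L(-2)*(k(1)/v))*(-39) = (((⅕)*(-2))*(((-2 + 1)/(6 + 1))/(-7)))*(-39) = -2*-1/7*(-1)/(5*7)*(-39) = -2*(⅐)*(-1)*(-1)/(5*7)*(-39) = -(-2)*(-1)/(35*7)*(-39) = -⅖*1/49*(-39) = -2/245*(-39) = 78/245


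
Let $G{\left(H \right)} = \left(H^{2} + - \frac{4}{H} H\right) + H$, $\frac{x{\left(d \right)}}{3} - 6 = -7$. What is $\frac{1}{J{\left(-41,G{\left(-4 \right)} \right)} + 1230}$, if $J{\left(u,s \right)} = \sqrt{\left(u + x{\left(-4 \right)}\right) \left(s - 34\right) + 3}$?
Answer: $\frac{1230}{1511753} - \frac{\sqrt{1147}}{1511753} \approx 0.00079122$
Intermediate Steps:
$x{\left(d \right)} = -3$ ($x{\left(d \right)} = 18 + 3 \left(-7\right) = 18 - 21 = -3$)
$G{\left(H \right)} = -4 + H + H^{2}$ ($G{\left(H \right)} = \left(H^{2} - 4\right) + H = \left(-4 + H^{2}\right) + H = -4 + H + H^{2}$)
$J{\left(u,s \right)} = \sqrt{3 + \left(-34 + s\right) \left(-3 + u\right)}$ ($J{\left(u,s \right)} = \sqrt{\left(u - 3\right) \left(s - 34\right) + 3} = \sqrt{\left(-3 + u\right) \left(-34 + s\right) + 3} = \sqrt{\left(-34 + s\right) \left(-3 + u\right) + 3} = \sqrt{3 + \left(-34 + s\right) \left(-3 + u\right)}$)
$\frac{1}{J{\left(-41,G{\left(-4 \right)} \right)} + 1230} = \frac{1}{\sqrt{105 - -1394 - 3 \left(-4 - 4 + \left(-4\right)^{2}\right) + \left(-4 - 4 + \left(-4\right)^{2}\right) \left(-41\right)} + 1230} = \frac{1}{\sqrt{105 + 1394 - 3 \left(-4 - 4 + 16\right) + \left(-4 - 4 + 16\right) \left(-41\right)} + 1230} = \frac{1}{\sqrt{105 + 1394 - 24 + 8 \left(-41\right)} + 1230} = \frac{1}{\sqrt{105 + 1394 - 24 - 328} + 1230} = \frac{1}{\sqrt{1147} + 1230} = \frac{1}{1230 + \sqrt{1147}}$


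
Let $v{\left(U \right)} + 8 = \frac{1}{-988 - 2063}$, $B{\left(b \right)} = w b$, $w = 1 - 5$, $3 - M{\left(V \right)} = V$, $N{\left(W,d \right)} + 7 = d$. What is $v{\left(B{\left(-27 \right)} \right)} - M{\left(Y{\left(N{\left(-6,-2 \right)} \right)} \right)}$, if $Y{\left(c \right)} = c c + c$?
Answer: $\frac{186110}{3051} \approx 61.0$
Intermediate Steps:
$N{\left(W,d \right)} = -7 + d$
$Y{\left(c \right)} = c + c^{2}$ ($Y{\left(c \right)} = c^{2} + c = c + c^{2}$)
$M{\left(V \right)} = 3 - V$
$w = -4$ ($w = 1 - 5 = -4$)
$B{\left(b \right)} = - 4 b$
$v{\left(U \right)} = - \frac{24409}{3051}$ ($v{\left(U \right)} = -8 + \frac{1}{-988 - 2063} = -8 + \frac{1}{-3051} = -8 - \frac{1}{3051} = - \frac{24409}{3051}$)
$v{\left(B{\left(-27 \right)} \right)} - M{\left(Y{\left(N{\left(-6,-2 \right)} \right)} \right)} = - \frac{24409}{3051} - \left(3 - \left(-7 - 2\right) \left(1 - 9\right)\right) = - \frac{24409}{3051} - \left(3 - - 9 \left(1 - 9\right)\right) = - \frac{24409}{3051} - \left(3 - \left(-9\right) \left(-8\right)\right) = - \frac{24409}{3051} - \left(3 - 72\right) = - \frac{24409}{3051} - -69 = - \frac{24409}{3051} + 69 = \frac{186110}{3051}$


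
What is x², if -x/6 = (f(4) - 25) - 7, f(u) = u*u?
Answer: 9216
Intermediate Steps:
f(u) = u²
x = 96 (x = -6*((4² - 25) - 7) = -6*((16 - 25) - 7) = -6*(-9 - 7) = -6*(-16) = 96)
x² = 96² = 9216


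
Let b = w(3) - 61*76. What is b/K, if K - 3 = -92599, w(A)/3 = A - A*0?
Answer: 661/13228 ≈ 0.049970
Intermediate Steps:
w(A) = 3*A (w(A) = 3*(A - A*0) = 3*(A - 1*0) = 3*(A + 0) = 3*A)
b = -4627 (b = 3*3 - 61*76 = 9 - 4636 = -4627)
K = -92596 (K = 3 - 92599 = -92596)
b/K = -4627/(-92596) = -4627*(-1/92596) = 661/13228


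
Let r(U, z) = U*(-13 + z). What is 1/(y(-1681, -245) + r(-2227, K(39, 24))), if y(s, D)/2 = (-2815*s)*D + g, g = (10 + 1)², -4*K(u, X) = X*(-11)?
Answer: -1/2318805139 ≈ -4.3126e-10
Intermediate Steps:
K(u, X) = 11*X/4 (K(u, X) = -X*(-11)/4 = -(-11)*X/4 = 11*X/4)
g = 121 (g = 11² = 121)
y(s, D) = 242 - 5630*D*s (y(s, D) = 2*((-2815*s)*D + 121) = 2*(-2815*D*s + 121) = 2*(121 - 2815*D*s) = 242 - 5630*D*s)
1/(y(-1681, -245) + r(-2227, K(39, 24))) = 1/((242 - 5630*(-245)*(-1681)) - 2227*(-13 + (11/4)*24)) = 1/((242 - 2318687350) - 2227*(-13 + 66)) = 1/(-2318687108 - 2227*53) = 1/(-2318687108 - 118031) = 1/(-2318805139) = -1/2318805139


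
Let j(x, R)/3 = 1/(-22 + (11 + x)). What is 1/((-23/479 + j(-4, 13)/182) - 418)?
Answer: -435890/182223429 ≈ -0.0023921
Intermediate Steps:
j(x, R) = 3/(-11 + x) (j(x, R) = 3/(-22 + (11 + x)) = 3/(-11 + x))
1/((-23/479 + j(-4, 13)/182) - 418) = 1/((-23/479 + (3/(-11 - 4))/182) - 418) = 1/((-23*1/479 + (3/(-15))*(1/182)) - 418) = 1/((-23/479 + (3*(-1/15))*(1/182)) - 418) = 1/((-23/479 - ⅕*1/182) - 418) = 1/((-23/479 - 1/910) - 418) = 1/(-21409/435890 - 418) = 1/(-182223429/435890) = -435890/182223429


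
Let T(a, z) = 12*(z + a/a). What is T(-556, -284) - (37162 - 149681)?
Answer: 109123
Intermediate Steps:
T(a, z) = 12 + 12*z (T(a, z) = 12*(z + 1) = 12*(1 + z) = 12 + 12*z)
T(-556, -284) - (37162 - 149681) = (12 + 12*(-284)) - (37162 - 149681) = (12 - 3408) - 1*(-112519) = -3396 + 112519 = 109123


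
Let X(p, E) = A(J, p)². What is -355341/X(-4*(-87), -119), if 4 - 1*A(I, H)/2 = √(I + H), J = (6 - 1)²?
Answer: -6582269/24276 - 33842*√373/6069 ≈ -378.84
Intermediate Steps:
J = 25 (J = 5² = 25)
A(I, H) = 8 - 2*√(H + I) (A(I, H) = 8 - 2*√(I + H) = 8 - 2*√(H + I))
X(p, E) = (8 - 2*√(25 + p))² (X(p, E) = (8 - 2*√(p + 25))² = (8 - 2*√(25 + p))²)
-355341/X(-4*(-87), -119) = -355341*1/(4*(-4 + √(25 - 4*(-87)))²) = -355341*1/(4*(-4 + √(25 + 348))²) = -355341*1/(4*(-4 + √373)²) = -355341/(4*(-4 + √373)²)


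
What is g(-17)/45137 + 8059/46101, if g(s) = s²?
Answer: 377082272/2080860837 ≈ 0.18121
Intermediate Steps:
g(-17)/45137 + 8059/46101 = (-17)²/45137 + 8059/46101 = 289*(1/45137) + 8059*(1/46101) = 289/45137 + 8059/46101 = 377082272/2080860837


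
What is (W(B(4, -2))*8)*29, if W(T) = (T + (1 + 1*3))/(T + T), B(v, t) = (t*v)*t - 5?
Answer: 1740/11 ≈ 158.18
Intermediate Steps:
B(v, t) = -5 + v*t² (B(v, t) = v*t² - 5 = -5 + v*t²)
W(T) = (4 + T)/(2*T) (W(T) = (T + (1 + 3))/((2*T)) = (T + 4)*(1/(2*T)) = (4 + T)*(1/(2*T)) = (4 + T)/(2*T))
(W(B(4, -2))*8)*29 = (((4 + (-5 + 4*(-2)²))/(2*(-5 + 4*(-2)²)))*8)*29 = (((4 + (-5 + 4*4))/(2*(-5 + 4*4)))*8)*29 = (((4 + (-5 + 16))/(2*(-5 + 16)))*8)*29 = (((½)*(4 + 11)/11)*8)*29 = (((½)*(1/11)*15)*8)*29 = ((15/22)*8)*29 = (60/11)*29 = 1740/11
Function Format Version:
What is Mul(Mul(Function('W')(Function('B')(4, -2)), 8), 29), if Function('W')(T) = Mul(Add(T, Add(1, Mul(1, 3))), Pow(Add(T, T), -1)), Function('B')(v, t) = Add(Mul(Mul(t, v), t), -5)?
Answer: Rational(1740, 11) ≈ 158.18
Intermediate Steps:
Function('B')(v, t) = Add(-5, Mul(v, Pow(t, 2))) (Function('B')(v, t) = Add(Mul(v, Pow(t, 2)), -5) = Add(-5, Mul(v, Pow(t, 2))))
Function('W')(T) = Mul(Rational(1, 2), Pow(T, -1), Add(4, T)) (Function('W')(T) = Mul(Add(T, Add(1, 3)), Pow(Mul(2, T), -1)) = Mul(Add(T, 4), Mul(Rational(1, 2), Pow(T, -1))) = Mul(Add(4, T), Mul(Rational(1, 2), Pow(T, -1))) = Mul(Rational(1, 2), Pow(T, -1), Add(4, T)))
Mul(Mul(Function('W')(Function('B')(4, -2)), 8), 29) = Mul(Mul(Mul(Rational(1, 2), Pow(Add(-5, Mul(4, Pow(-2, 2))), -1), Add(4, Add(-5, Mul(4, Pow(-2, 2))))), 8), 29) = Mul(Mul(Mul(Rational(1, 2), Pow(Add(-5, Mul(4, 4)), -1), Add(4, Add(-5, Mul(4, 4)))), 8), 29) = Mul(Mul(Mul(Rational(1, 2), Pow(Add(-5, 16), -1), Add(4, Add(-5, 16))), 8), 29) = Mul(Mul(Mul(Rational(1, 2), Pow(11, -1), Add(4, 11)), 8), 29) = Mul(Mul(Mul(Rational(1, 2), Rational(1, 11), 15), 8), 29) = Mul(Mul(Rational(15, 22), 8), 29) = Mul(Rational(60, 11), 29) = Rational(1740, 11)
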